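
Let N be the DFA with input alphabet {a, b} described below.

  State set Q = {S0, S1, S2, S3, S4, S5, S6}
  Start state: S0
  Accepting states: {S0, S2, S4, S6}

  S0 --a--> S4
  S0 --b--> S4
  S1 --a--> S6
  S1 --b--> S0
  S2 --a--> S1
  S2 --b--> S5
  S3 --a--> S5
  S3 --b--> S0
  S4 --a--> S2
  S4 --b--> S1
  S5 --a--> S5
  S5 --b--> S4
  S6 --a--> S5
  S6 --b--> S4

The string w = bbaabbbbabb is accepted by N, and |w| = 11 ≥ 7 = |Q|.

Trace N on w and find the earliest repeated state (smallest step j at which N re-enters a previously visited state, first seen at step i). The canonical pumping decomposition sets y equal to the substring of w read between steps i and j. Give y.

Run of N on w = b b a a b b b b a b b:
  step 0: S0  (start)
  step 1: S4  (read b: S0→S4)
  step 2: S1  (read b: S4→S1)
  step 3: S6  (read a: S1→S6)
  step 4: S5  (read a: S6→S5)
  step 5: S4  (read b: S5→S4)   ← first repeat (S4 seen earlier)
  step 6: S1  (read b: S4→S1)
  step 7: S0  (read b: S1→S0)
  step 8: S4  (read b: S0→S4)
  step 9: S2  (read a: S4→S2)
  step 10: S5  (read b: S2→S5)
  step 11: S4  (read b: S5→S4)

So i = 1, j = 5, giving x = w[0:1] = b, y = w[1:5] = baab, z = w[5:11] = bbbabb.
Check: |xy| = 5 ≤ 7 and |y| = 4 ≥ 1. Reading y takes N from S4 back to S4, so every xyⁱz is accepted.

baab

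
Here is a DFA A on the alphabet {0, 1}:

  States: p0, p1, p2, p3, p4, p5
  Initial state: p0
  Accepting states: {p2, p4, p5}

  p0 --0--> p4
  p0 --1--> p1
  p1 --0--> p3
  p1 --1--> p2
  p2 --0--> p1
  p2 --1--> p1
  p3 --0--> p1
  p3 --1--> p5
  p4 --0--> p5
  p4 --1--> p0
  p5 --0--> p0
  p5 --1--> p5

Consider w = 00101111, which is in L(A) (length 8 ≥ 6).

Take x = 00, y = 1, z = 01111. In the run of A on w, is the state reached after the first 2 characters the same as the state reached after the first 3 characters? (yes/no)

State sequence: p0 -0-> p4 -0-> p5 -1-> p5

After x (step 2): p5. After xy (step 3): p5.
They match, so y = 1 drives A around a cycle from p5 back to itself; pumping y any number of times keeps A in p5 before reading z, and xyⁱz ∈ L(A) for every i ≥ 0.

yes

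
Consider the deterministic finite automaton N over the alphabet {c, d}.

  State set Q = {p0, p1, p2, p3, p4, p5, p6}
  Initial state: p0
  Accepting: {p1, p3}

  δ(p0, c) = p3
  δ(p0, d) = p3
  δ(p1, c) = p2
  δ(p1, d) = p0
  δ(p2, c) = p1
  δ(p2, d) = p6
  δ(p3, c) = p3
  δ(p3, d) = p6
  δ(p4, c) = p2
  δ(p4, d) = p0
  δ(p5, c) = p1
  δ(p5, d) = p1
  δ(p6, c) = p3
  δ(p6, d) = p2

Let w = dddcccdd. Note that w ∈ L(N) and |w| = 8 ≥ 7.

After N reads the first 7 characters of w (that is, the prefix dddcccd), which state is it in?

State sequence: p0 -d-> p3 -d-> p6 -d-> p2 -c-> p1 -c-> p2 -c-> p1 -d-> p0

After reading 7 characters, N is in state p0.

p0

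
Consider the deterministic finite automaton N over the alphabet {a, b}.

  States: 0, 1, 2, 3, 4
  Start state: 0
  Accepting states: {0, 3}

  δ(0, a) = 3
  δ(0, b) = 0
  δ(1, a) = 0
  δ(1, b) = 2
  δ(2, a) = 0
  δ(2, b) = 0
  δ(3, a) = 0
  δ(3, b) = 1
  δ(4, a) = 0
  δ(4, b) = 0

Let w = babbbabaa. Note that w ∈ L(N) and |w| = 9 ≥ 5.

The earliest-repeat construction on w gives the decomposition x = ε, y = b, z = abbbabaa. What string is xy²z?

bbabbbabaa

xy^2z = ε·b·b·abbbabaa = bbabbbabaa.
Reading y = b takes N from 0 back to 0, so after x·y·y the machine is still in 0, and z then leads to the accepting state 3. Hence bbabbbabaa ∈ L(N).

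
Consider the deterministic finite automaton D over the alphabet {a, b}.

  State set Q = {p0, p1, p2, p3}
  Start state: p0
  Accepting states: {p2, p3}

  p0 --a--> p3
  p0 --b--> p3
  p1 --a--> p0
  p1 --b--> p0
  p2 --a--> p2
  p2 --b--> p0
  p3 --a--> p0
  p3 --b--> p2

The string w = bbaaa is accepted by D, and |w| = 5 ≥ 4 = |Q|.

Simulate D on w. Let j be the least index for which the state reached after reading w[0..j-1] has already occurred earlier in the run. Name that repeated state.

State sequence: p0 -b-> p3 -b-> p2 -a-> p2 -a-> p2 -a-> p2
First repeat at step 3: p2 was already visited.

The earliest repeat is at step j = 3: D is in p2, which it already visited at step i = 2.

p2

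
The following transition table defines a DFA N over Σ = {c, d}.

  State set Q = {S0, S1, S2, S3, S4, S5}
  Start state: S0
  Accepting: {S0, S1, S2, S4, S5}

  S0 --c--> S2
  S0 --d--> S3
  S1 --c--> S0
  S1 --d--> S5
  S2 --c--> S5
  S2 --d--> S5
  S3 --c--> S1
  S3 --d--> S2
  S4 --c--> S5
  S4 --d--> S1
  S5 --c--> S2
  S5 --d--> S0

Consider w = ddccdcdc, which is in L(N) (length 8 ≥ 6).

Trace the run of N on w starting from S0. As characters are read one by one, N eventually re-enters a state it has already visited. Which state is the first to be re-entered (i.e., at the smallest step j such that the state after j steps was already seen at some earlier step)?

State sequence: S0 -d-> S3 -d-> S2 -c-> S5 -c-> S2 -d-> S5 -c-> S2 -d-> S5 -c-> S2
First repeat at step 4: S2 was already visited.

The earliest repeat is at step j = 4: N is in S2, which it already visited at step i = 2.

S2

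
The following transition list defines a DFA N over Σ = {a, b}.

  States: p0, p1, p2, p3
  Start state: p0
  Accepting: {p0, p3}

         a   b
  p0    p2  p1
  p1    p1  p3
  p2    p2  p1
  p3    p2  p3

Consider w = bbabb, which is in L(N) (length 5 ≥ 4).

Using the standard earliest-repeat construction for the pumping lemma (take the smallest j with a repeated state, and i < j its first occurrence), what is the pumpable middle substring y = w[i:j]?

bab

State sequence: p0 -b-> p1 -b-> p3 -a-> p2 -b-> p1 -b-> p3
First repeat at step 4: p1 was already visited.

So i = 1, j = 4, giving x = w[0:1] = b, y = w[1:4] = bab, z = w[4:5] = b.
Check: |xy| = 4 ≤ 4 and |y| = 3 ≥ 1. Reading y takes N from p1 back to p1, so every xyⁱz is accepted.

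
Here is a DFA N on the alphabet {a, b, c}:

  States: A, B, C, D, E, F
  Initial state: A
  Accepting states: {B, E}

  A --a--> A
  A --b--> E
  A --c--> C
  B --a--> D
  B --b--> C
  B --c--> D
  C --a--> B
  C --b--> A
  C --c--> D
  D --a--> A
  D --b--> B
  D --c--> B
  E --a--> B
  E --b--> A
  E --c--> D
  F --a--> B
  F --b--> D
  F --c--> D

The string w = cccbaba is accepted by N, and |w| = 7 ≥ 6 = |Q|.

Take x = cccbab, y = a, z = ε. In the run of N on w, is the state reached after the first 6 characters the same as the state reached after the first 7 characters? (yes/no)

no

Run of N on the first 7 characters of w = c c c b a b a:
  step 0: A  (start)
  step 1: C  (read c: A→C)
  step 2: D  (read c: C→D)
  step 3: B  (read c: D→B)
  step 4: C  (read b: B→C)
  step 5: B  (read a: C→B)
  step 6: C  (read b: B→C)
  step 7: B  (read a: C→B)

After x (step 6): C. After xy (step 7): B.
They differ (C ≠ B), so y is not a cycle from the state after x; this split is not the one the pumping-lemma construction produces, and pumping y need not keep the string in L(N).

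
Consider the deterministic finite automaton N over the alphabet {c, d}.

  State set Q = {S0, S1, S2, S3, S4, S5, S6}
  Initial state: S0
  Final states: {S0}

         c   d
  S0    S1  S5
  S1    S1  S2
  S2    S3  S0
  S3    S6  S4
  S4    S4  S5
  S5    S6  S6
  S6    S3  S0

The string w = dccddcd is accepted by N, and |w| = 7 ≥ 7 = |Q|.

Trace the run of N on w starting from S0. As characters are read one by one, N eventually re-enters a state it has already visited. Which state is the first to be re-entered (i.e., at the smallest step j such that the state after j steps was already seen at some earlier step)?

S5

Run of N on w = d c c d d c d:
  step 0: S0  (start)
  step 1: S5  (read d: S0→S5)
  step 2: S6  (read c: S5→S6)
  step 3: S3  (read c: S6→S3)
  step 4: S4  (read d: S3→S4)
  step 5: S5  (read d: S4→S5)   ← first repeat (S5 seen earlier)
  step 6: S6  (read c: S5→S6)
  step 7: S0  (read d: S6→S0)

The earliest repeat is at step j = 5: N is in S5, which it already visited at step i = 1.
Since N has 7 states, any run of length ≥ 7 visits 7+1 states, so by pigeonhole some state repeats within the first 7 steps — that repeat gives the pumpable loop.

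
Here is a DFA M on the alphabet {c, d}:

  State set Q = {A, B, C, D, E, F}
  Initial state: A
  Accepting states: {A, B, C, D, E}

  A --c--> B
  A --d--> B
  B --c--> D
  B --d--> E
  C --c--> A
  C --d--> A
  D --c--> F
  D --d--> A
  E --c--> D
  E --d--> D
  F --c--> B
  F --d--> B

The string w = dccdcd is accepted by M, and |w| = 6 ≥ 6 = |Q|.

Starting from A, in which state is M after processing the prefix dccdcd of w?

Run of M on the first 6 characters of w = d c c d c d:
  step 0: A  (start)
  step 1: B  (read d: A→B)
  step 2: D  (read c: B→D)
  step 3: F  (read c: D→F)
  step 4: B  (read d: F→B)
  step 5: D  (read c: B→D)
  step 6: A  (read d: D→A)

After reading 6 characters, M is in state A.

A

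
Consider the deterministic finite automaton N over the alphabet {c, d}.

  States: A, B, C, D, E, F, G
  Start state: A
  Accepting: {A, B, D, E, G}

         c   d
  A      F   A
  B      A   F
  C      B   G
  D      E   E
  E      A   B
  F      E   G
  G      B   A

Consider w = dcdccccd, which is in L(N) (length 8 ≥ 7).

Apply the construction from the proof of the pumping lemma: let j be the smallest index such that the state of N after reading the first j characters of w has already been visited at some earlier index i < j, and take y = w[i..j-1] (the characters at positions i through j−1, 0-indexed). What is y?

Run of N on w = d c d c c c c d:
  step 0: A  (start)
  step 1: A  (read d: A→A)   ← first repeat (A seen earlier)
  step 2: F  (read c: A→F)
  step 3: G  (read d: F→G)
  step 4: B  (read c: G→B)
  step 5: A  (read c: B→A)
  step 6: F  (read c: A→F)
  step 7: E  (read c: F→E)
  step 8: B  (read d: E→B)

So i = 0, j = 1, giving x = w[0:0] = ε, y = w[0:1] = d, z = w[1:8] = cdccccd.
Check: |xy| = 1 ≤ 7 and |y| = 1 ≥ 1. Reading y takes N from A back to A, so every xyⁱz is accepted.
With |Q| = 7, pigeonhole forces a state repeat no later than step 7; the substring read between the first and second visits to that state can be pumped.

d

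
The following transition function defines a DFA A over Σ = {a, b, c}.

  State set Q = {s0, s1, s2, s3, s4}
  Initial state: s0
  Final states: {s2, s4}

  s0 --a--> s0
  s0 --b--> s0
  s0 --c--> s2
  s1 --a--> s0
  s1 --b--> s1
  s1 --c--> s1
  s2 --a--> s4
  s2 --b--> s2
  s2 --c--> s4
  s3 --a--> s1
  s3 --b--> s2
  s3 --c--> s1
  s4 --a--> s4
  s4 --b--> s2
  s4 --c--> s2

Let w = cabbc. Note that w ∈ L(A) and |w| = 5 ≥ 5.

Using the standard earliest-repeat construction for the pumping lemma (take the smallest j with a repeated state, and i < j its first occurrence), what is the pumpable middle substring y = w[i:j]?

ab

Run of A on w = c a b b c:
  step 0: s0  (start)
  step 1: s2  (read c: s0→s2)
  step 2: s4  (read a: s2→s4)
  step 3: s2  (read b: s4→s2)   ← first repeat (s2 seen earlier)
  step 4: s2  (read b: s2→s2)
  step 5: s4  (read c: s2→s4)

So i = 1, j = 3, giving x = w[0:1] = c, y = w[1:3] = ab, z = w[3:5] = bc.
Check: |xy| = 3 ≤ 5 and |y| = 2 ≥ 1. Reading y takes A from s2 back to s2, so every xyⁱz is accepted.
Pumping length from the standard proof: p = 5 (the number of states). The repeated state found above gives |xy| = j ≤ 5 and |y| = j − i ≥ 1.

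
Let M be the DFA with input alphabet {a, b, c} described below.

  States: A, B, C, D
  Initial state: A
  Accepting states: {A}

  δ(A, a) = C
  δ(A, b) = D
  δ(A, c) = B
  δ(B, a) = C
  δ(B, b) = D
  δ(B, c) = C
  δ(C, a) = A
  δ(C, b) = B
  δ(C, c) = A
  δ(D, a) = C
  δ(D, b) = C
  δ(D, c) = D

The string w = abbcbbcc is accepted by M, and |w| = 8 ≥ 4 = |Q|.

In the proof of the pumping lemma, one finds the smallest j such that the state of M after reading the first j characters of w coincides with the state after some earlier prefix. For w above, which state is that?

State sequence: A -a-> C -b-> B -b-> D -c-> D -b-> C -b-> B -c-> C -c-> A
First repeat at step 4: D was already visited.

The earliest repeat is at step j = 4: M is in D, which it already visited at step i = 3.
Pumping length from the standard proof: p = 4 (the number of states). The repeated state found above gives |xy| = j ≤ 4 and |y| = j − i ≥ 1.

D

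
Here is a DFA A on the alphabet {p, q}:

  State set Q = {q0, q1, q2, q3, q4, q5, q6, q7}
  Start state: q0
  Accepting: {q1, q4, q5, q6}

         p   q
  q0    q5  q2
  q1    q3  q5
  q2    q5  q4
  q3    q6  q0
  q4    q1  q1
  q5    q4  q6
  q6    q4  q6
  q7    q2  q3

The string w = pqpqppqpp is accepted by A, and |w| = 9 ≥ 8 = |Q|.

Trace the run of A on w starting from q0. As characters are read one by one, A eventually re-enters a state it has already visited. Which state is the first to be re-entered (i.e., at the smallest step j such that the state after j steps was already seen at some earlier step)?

State sequence: q0 -p-> q5 -q-> q6 -p-> q4 -q-> q1 -p-> q3 -p-> q6 -q-> q6 -p-> q4 -p-> q1
First repeat at step 6: q6 was already visited.

The earliest repeat is at step j = 6: A is in q6, which it already visited at step i = 2.
Pumping length from the standard proof: p = 8 (the number of states). The repeated state found above gives |xy| = j ≤ 8 and |y| = j − i ≥ 1.

q6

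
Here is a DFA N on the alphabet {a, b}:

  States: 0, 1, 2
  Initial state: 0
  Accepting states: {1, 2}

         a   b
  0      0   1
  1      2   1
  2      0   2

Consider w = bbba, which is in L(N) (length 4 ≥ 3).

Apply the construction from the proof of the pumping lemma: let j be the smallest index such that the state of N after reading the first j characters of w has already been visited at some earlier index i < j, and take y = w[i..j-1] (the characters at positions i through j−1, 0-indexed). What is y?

b

State sequence: 0 -b-> 1 -b-> 1 -b-> 1 -a-> 2
First repeat at step 2: 1 was already visited.

So i = 1, j = 2, giving x = w[0:1] = b, y = w[1:2] = b, z = w[2:4] = ba.
Check: |xy| = 2 ≤ 3 and |y| = 1 ≥ 1. Reading y takes N from 1 back to 1, so every xyⁱz is accepted.
The DFA has 3 states, so the proof of the pumping lemma guarantees a repeated state among the first 3+1 visited; the segment between the two visits is the pumpable y.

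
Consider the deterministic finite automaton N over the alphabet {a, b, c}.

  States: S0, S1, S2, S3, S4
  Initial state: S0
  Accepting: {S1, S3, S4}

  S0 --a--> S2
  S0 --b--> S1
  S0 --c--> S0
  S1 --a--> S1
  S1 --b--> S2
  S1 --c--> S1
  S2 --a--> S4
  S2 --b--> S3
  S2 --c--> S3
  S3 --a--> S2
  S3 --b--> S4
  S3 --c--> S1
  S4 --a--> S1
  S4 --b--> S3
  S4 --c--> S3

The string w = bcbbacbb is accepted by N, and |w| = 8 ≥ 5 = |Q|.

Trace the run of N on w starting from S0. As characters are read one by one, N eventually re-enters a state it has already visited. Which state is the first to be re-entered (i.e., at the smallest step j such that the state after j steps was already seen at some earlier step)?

State sequence: S0 -b-> S1 -c-> S1 -b-> S2 -b-> S3 -a-> S2 -c-> S3 -b-> S4 -b-> S3
First repeat at step 2: S1 was already visited.

The earliest repeat is at step j = 2: N is in S1, which it already visited at step i = 1.

S1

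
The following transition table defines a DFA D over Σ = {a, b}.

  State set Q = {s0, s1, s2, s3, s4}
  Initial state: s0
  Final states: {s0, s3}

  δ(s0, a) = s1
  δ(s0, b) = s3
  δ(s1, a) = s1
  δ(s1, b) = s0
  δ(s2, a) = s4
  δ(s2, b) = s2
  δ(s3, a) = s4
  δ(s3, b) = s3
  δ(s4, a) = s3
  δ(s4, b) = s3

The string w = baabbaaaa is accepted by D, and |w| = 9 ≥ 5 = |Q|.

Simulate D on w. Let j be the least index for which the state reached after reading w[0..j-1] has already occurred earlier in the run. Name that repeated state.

Run of D on w = b a a b b a a a a:
  step 0: s0  (start)
  step 1: s3  (read b: s0→s3)
  step 2: s4  (read a: s3→s4)
  step 3: s3  (read a: s4→s3)   ← first repeat (s3 seen earlier)
  step 4: s3  (read b: s3→s3)
  step 5: s3  (read b: s3→s3)
  step 6: s4  (read a: s3→s4)
  step 7: s3  (read a: s4→s3)
  step 8: s4  (read a: s3→s4)
  step 9: s3  (read a: s4→s3)

The earliest repeat is at step j = 3: D is in s3, which it already visited at step i = 1.

s3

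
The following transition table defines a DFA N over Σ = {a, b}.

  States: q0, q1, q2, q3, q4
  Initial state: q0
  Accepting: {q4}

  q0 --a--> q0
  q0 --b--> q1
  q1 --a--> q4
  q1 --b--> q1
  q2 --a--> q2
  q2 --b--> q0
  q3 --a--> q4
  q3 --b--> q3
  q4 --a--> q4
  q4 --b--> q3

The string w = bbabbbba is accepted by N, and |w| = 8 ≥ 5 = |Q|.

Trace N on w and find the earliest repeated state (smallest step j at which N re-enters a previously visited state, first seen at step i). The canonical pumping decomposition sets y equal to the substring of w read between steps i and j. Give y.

b

State sequence: q0 -b-> q1 -b-> q1 -a-> q4 -b-> q3 -b-> q3 -b-> q3 -b-> q3 -a-> q4
First repeat at step 2: q1 was already visited.

So i = 1, j = 2, giving x = w[0:1] = b, y = w[1:2] = b, z = w[2:8] = abbbba.
Check: |xy| = 2 ≤ 5 and |y| = 1 ≥ 1. Reading y takes N from q1 back to q1, so every xyⁱz is accepted.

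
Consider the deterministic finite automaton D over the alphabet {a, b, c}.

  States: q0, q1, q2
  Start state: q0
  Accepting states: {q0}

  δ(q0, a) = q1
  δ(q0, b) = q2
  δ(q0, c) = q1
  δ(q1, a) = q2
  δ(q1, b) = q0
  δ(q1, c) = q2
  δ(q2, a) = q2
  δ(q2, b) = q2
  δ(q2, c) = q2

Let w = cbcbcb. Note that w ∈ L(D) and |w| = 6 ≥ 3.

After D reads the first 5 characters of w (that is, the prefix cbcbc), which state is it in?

q1

State sequence: q0 -c-> q1 -b-> q0 -c-> q1 -b-> q0 -c-> q1

After reading 5 characters, D is in state q1.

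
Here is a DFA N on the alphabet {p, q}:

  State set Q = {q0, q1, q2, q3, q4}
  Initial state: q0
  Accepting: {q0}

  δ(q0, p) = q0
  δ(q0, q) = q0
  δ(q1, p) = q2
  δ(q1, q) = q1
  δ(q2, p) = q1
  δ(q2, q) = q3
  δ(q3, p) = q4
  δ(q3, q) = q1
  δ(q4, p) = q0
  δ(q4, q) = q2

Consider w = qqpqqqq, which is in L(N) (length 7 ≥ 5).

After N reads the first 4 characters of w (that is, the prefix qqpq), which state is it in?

q0

Run of N on the first 4 characters of w = q q p q:
  step 0: q0  (start)
  step 1: q0  (read q: q0→q0)
  step 2: q0  (read q: q0→q0)
  step 3: q0  (read p: q0→q0)
  step 4: q0  (read q: q0→q0)

After reading 4 characters, N is in state q0.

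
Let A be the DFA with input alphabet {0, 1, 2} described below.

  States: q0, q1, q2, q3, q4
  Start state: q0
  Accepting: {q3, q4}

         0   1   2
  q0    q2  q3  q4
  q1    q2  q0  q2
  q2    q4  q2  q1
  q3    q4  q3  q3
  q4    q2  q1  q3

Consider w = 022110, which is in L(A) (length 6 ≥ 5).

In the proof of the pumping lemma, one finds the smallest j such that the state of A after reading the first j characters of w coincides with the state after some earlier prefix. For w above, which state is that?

q2

Run of A on w = 0 2 2 1 1 0:
  step 0: q0  (start)
  step 1: q2  (read 0: q0→q2)
  step 2: q1  (read 2: q2→q1)
  step 3: q2  (read 2: q1→q2)   ← first repeat (q2 seen earlier)
  step 4: q2  (read 1: q2→q2)
  step 5: q2  (read 1: q2→q2)
  step 6: q4  (read 0: q2→q4)

The earliest repeat is at step j = 3: A is in q2, which it already visited at step i = 1.
Since A has 5 states, any run of length ≥ 5 visits 5+1 states, so by pigeonhole some state repeats within the first 5 steps — that repeat gives the pumpable loop.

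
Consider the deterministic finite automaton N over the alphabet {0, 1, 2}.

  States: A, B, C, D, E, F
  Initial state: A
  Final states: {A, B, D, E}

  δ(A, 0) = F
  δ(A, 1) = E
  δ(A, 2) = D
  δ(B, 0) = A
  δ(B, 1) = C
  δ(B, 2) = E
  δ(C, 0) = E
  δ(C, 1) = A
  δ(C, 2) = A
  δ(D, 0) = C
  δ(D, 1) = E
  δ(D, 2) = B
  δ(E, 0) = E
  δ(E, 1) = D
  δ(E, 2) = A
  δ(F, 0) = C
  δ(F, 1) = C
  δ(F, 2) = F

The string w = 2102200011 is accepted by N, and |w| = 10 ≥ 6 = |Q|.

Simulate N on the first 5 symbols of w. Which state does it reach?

D

Run of N on the first 5 characters of w = 2 1 0 2 2:
  step 0: A  (start)
  step 1: D  (read 2: A→D)
  step 2: E  (read 1: D→E)
  step 3: E  (read 0: E→E)
  step 4: A  (read 2: E→A)
  step 5: D  (read 2: A→D)

After reading 5 characters, N is in state D.
(This kind of state-tracing is the core of the pumping-lemma construction: with 6 states, pigeonhole forces a repeat within the first 6 steps.)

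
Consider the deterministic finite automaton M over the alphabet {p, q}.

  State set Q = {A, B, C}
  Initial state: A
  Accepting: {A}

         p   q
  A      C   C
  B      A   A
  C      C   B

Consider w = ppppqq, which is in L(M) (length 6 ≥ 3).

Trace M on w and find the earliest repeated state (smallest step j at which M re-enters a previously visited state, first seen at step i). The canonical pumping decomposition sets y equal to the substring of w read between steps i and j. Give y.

State sequence: A -p-> C -p-> C -p-> C -p-> C -q-> B -q-> A
First repeat at step 2: C was already visited.

So i = 1, j = 2, giving x = w[0:1] = p, y = w[1:2] = p, z = w[2:6] = ppqq.
Check: |xy| = 2 ≤ 3 and |y| = 1 ≥ 1. Reading y takes M from C back to C, so every xyⁱz is accepted.

p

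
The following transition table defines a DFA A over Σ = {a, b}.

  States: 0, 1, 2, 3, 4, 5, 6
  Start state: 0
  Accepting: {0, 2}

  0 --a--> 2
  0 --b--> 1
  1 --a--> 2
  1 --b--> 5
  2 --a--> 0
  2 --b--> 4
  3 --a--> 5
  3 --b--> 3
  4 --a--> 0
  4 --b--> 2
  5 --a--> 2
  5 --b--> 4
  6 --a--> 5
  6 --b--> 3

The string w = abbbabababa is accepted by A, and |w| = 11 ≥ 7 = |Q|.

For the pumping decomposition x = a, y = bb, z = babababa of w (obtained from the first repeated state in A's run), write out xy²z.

abbbbbabababa

xy^2z = a·bb·bb·babababa = abbbbbabababa.
Reading y = bb takes A from 2 back to 2, so after x·y·y the machine is still in 2, and z then leads to the accepting state 2. Hence abbbbbabababa ∈ L(A).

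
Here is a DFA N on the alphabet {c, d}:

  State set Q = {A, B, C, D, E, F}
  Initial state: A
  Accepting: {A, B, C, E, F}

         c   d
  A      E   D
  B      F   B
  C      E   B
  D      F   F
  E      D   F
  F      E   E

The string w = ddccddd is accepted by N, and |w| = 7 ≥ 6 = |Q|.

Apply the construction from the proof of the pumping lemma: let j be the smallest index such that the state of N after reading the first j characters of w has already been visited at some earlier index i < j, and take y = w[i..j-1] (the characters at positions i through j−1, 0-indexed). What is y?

dcc

Run of N on w = d d c c d d d:
  step 0: A  (start)
  step 1: D  (read d: A→D)
  step 2: F  (read d: D→F)
  step 3: E  (read c: F→E)
  step 4: D  (read c: E→D)   ← first repeat (D seen earlier)
  step 5: F  (read d: D→F)
  step 6: E  (read d: F→E)
  step 7: F  (read d: E→F)

So i = 1, j = 4, giving x = w[0:1] = d, y = w[1:4] = dcc, z = w[4:7] = ddd.
Check: |xy| = 4 ≤ 6 and |y| = 3 ≥ 1. Reading y takes N from D back to D, so every xyⁱz is accepted.
The DFA has 6 states, so the proof of the pumping lemma guarantees a repeated state among the first 6+1 visited; the segment between the two visits is the pumpable y.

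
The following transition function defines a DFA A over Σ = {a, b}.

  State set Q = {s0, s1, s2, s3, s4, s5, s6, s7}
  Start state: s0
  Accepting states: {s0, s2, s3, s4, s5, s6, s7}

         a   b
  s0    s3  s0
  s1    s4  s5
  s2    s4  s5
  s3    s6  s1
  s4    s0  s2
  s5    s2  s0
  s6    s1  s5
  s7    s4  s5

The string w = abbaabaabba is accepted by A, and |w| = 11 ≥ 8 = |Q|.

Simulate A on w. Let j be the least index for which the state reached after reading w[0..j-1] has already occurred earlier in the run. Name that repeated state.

s2

State sequence: s0 -a-> s3 -b-> s1 -b-> s5 -a-> s2 -a-> s4 -b-> s2 -a-> s4 -a-> s0 -b-> s0 -b-> s0 -a-> s3
First repeat at step 6: s2 was already visited.

The earliest repeat is at step j = 6: A is in s2, which it already visited at step i = 4.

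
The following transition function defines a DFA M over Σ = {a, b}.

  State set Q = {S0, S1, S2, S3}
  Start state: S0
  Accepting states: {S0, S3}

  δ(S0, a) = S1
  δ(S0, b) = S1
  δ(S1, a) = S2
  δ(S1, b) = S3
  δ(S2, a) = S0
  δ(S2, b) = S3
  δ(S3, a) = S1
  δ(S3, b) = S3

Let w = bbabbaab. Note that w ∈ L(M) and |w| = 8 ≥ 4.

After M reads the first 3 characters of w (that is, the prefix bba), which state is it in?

S1

State sequence: S0 -b-> S1 -b-> S3 -a-> S1

After reading 3 characters, M is in state S1.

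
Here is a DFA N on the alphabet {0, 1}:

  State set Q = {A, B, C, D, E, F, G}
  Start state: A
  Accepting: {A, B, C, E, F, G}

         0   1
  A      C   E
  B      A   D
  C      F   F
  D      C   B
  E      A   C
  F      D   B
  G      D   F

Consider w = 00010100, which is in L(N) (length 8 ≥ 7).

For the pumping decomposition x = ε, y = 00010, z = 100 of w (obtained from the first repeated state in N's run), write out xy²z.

xy^2z = ε·00010·00010·100 = 0001000010100.
Reading y = 00010 takes N from A back to A, so after x·y·y the machine is still in A, and z then leads to the accepting state C. Hence 0001000010100 ∈ L(N).

0001000010100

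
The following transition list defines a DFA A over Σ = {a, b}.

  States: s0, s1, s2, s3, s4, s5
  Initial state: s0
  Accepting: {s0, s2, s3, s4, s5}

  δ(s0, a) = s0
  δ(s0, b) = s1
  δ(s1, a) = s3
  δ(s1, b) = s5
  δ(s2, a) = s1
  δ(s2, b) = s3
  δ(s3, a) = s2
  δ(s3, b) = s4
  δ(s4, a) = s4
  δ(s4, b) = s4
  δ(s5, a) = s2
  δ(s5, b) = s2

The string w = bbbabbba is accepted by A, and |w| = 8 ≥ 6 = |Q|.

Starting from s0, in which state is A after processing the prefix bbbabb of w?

Run of A on the first 6 characters of w = b b b a b b:
  step 0: s0  (start)
  step 1: s1  (read b: s0→s1)
  step 2: s5  (read b: s1→s5)
  step 3: s2  (read b: s5→s2)
  step 4: s1  (read a: s2→s1)
  step 5: s5  (read b: s1→s5)
  step 6: s2  (read b: s5→s2)

After reading 6 characters, A is in state s2.

s2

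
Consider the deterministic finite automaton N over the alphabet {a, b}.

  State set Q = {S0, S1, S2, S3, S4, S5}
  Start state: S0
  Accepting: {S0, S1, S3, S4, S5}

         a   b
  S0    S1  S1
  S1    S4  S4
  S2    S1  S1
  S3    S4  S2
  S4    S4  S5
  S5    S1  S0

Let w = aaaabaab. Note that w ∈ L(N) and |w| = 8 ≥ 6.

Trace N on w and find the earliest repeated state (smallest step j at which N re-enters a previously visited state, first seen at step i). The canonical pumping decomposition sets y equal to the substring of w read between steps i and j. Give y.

a

Run of N on w = a a a a b a a b:
  step 0: S0  (start)
  step 1: S1  (read a: S0→S1)
  step 2: S4  (read a: S1→S4)
  step 3: S4  (read a: S4→S4)   ← first repeat (S4 seen earlier)
  step 4: S4  (read a: S4→S4)
  step 5: S5  (read b: S4→S5)
  step 6: S1  (read a: S5→S1)
  step 7: S4  (read a: S1→S4)
  step 8: S5  (read b: S4→S5)

So i = 2, j = 3, giving x = w[0:2] = aa, y = w[2:3] = a, z = w[3:8] = abaab.
Check: |xy| = 3 ≤ 6 and |y| = 1 ≥ 1. Reading y takes N from S4 back to S4, so every xyⁱz is accepted.
Pumping length from the standard proof: p = 6 (the number of states). The repeated state found above gives |xy| = j ≤ 6 and |y| = j − i ≥ 1.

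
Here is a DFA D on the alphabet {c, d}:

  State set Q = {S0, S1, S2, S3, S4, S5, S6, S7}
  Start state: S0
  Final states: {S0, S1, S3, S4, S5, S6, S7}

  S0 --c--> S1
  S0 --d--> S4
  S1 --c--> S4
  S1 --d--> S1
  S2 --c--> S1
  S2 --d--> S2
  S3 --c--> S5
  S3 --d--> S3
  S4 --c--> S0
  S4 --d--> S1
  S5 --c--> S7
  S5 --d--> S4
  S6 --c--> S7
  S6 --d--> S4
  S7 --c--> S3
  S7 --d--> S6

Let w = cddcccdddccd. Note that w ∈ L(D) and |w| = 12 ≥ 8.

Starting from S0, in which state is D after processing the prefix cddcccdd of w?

S1

State sequence: S0 -c-> S1 -d-> S1 -d-> S1 -c-> S4 -c-> S0 -c-> S1 -d-> S1 -d-> S1

After reading 8 characters, D is in state S1.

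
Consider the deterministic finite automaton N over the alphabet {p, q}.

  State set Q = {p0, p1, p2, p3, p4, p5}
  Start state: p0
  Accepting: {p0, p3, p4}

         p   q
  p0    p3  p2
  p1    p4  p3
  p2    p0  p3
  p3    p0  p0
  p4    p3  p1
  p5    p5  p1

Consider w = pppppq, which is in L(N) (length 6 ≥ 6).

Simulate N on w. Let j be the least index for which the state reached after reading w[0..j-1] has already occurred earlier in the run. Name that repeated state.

p0

State sequence: p0 -p-> p3 -p-> p0 -p-> p3 -p-> p0 -p-> p3 -q-> p0
First repeat at step 2: p0 was already visited.

The earliest repeat is at step j = 2: N is in p0, which it already visited at step i = 0.
Pumping length from the standard proof: p = 6 (the number of states). The repeated state found above gives |xy| = j ≤ 6 and |y| = j − i ≥ 1.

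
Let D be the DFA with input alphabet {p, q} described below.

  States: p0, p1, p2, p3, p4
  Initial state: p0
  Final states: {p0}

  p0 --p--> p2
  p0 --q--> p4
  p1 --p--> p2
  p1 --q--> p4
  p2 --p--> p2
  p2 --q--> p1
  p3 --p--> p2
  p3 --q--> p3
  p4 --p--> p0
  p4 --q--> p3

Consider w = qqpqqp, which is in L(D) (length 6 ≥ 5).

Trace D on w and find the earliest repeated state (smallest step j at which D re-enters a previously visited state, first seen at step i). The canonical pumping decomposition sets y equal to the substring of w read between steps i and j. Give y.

qpqq

Run of D on w = q q p q q p:
  step 0: p0  (start)
  step 1: p4  (read q: p0→p4)
  step 2: p3  (read q: p4→p3)
  step 3: p2  (read p: p3→p2)
  step 4: p1  (read q: p2→p1)
  step 5: p4  (read q: p1→p4)   ← first repeat (p4 seen earlier)
  step 6: p0  (read p: p4→p0)

So i = 1, j = 5, giving x = w[0:1] = q, y = w[1:5] = qpqq, z = w[5:6] = p.
Check: |xy| = 5 ≤ 5 and |y| = 4 ≥ 1. Reading y takes D from p4 back to p4, so every xyⁱz is accepted.
Pumping length from the standard proof: p = 5 (the number of states). The repeated state found above gives |xy| = j ≤ 5 and |y| = j − i ≥ 1.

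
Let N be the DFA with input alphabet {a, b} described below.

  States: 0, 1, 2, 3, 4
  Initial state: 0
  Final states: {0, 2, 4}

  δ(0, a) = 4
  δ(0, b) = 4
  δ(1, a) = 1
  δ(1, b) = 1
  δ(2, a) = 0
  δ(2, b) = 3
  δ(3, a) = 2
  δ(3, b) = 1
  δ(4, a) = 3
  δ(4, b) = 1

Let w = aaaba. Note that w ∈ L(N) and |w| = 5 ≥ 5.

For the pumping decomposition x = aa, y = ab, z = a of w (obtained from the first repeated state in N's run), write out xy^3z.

aaabababa

xy^3z = aa·ab·ab·ab·a = aaabababa.
Reading y = ab takes N from 3 back to 3, so after x·y·y·y the machine is still in 3, and z then leads to the accepting state 2. Hence aaabababa ∈ L(N).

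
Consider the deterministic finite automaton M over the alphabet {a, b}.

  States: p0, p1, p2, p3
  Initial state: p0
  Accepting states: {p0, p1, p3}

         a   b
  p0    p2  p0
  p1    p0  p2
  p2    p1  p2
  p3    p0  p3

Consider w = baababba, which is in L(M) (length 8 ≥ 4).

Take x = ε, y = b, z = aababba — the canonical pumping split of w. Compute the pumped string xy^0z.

aababba

xy⁰z = xz = ε·aababba = aababba.
Reading y = b takes M from p0 back to p0, so after x the machine is still in p0, and z then leads to the accepting state p1. Hence aababba ∈ L(M).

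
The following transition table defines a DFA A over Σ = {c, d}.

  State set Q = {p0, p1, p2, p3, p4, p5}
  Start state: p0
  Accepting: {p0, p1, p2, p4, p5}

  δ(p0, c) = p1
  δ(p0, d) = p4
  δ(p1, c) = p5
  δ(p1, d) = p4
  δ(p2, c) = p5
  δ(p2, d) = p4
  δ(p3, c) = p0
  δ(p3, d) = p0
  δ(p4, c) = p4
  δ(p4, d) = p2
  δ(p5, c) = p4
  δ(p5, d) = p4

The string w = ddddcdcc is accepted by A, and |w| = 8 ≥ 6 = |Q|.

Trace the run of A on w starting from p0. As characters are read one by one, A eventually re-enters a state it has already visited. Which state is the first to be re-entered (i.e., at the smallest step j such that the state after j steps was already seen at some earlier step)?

Run of A on w = d d d d c d c c:
  step 0: p0  (start)
  step 1: p4  (read d: p0→p4)
  step 2: p2  (read d: p4→p2)
  step 3: p4  (read d: p2→p4)   ← first repeat (p4 seen earlier)
  step 4: p2  (read d: p4→p2)
  step 5: p5  (read c: p2→p5)
  step 6: p4  (read d: p5→p4)
  step 7: p4  (read c: p4→p4)
  step 8: p4  (read c: p4→p4)

The earliest repeat is at step j = 3: A is in p4, which it already visited at step i = 1.
The DFA has 6 states, so the proof of the pumping lemma guarantees a repeated state among the first 6+1 visited; the segment between the two visits is the pumpable y.

p4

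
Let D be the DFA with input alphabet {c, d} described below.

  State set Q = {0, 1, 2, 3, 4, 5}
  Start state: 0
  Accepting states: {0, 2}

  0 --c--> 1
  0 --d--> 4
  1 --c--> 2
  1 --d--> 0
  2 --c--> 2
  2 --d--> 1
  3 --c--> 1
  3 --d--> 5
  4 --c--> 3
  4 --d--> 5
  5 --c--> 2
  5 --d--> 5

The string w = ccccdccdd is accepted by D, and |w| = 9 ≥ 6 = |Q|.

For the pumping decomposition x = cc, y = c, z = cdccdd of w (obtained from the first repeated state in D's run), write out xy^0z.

cccdccdd

xy⁰z = xz = cc·cdccdd = cccdccdd.
Reading y = c takes D from 2 back to 2, so after x the machine is still in 2, and z then leads to the accepting state 0. Hence cccdccdd ∈ L(D).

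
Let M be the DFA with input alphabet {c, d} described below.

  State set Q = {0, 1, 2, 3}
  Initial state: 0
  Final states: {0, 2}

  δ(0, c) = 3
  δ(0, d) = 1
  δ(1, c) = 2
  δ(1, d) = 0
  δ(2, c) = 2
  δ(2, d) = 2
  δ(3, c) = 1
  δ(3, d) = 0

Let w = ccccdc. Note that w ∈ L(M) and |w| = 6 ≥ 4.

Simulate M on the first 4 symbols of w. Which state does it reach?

Run of M on the first 4 characters of w = c c c c:
  step 0: 0  (start)
  step 1: 3  (read c: 0→3)
  step 2: 1  (read c: 3→1)
  step 3: 2  (read c: 1→2)
  step 4: 2  (read c: 2→2)

After reading 4 characters, M is in state 2.
(This kind of state-tracing is the core of the pumping-lemma construction: with 4 states, pigeonhole forces a repeat within the first 4 steps.)

2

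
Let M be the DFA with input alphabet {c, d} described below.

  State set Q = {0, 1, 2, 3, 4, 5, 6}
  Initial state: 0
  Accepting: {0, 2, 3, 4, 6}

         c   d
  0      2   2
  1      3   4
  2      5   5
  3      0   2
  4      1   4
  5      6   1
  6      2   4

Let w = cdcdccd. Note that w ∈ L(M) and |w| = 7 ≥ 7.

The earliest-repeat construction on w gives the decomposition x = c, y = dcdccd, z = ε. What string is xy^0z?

xy⁰z = xz = c·ε = c.
Reading y = dcdccd takes M from 2 back to 2, so after x the machine is still in 2, and z then leads to the accepting state 2. Hence c ∈ L(M).

c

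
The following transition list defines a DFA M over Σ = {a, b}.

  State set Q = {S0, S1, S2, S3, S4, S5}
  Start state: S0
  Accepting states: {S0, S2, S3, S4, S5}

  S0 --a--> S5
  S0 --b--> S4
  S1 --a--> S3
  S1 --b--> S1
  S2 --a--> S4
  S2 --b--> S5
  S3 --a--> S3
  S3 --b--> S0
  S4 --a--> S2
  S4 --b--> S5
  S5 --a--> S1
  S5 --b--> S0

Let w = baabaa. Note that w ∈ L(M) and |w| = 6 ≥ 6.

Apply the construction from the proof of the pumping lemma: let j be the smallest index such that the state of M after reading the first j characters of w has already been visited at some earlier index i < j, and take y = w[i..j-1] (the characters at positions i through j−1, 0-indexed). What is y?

Run of M on w = b a a b a a:
  step 0: S0  (start)
  step 1: S4  (read b: S0→S4)
  step 2: S2  (read a: S4→S2)
  step 3: S4  (read a: S2→S4)   ← first repeat (S4 seen earlier)
  step 4: S5  (read b: S4→S5)
  step 5: S1  (read a: S5→S1)
  step 6: S3  (read a: S1→S3)

So i = 1, j = 3, giving x = w[0:1] = b, y = w[1:3] = aa, z = w[3:6] = baa.
Check: |xy| = 3 ≤ 6 and |y| = 2 ≥ 1. Reading y takes M from S4 back to S4, so every xyⁱz is accepted.
Pumping length from the standard proof: p = 6 (the number of states). The repeated state found above gives |xy| = j ≤ 6 and |y| = j − i ≥ 1.

aa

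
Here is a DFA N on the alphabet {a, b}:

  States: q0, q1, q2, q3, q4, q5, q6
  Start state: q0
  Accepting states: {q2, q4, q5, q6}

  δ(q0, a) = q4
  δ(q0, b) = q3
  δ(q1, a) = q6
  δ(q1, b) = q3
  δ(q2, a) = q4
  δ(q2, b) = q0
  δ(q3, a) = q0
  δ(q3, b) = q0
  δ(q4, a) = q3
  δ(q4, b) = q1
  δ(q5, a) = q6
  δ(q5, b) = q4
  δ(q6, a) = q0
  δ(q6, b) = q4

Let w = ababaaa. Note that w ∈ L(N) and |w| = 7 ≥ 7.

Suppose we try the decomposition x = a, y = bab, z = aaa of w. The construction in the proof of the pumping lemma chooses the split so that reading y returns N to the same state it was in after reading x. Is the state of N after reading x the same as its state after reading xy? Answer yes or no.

State sequence: q0 -a-> q4 -b-> q1 -a-> q6 -b-> q4

After x (step 1): q4. After xy (step 4): q4.
They match, so y = bab drives N around a cycle from q4 back to itself; pumping y any number of times keeps N in q4 before reading z, and xyⁱz ∈ L(N) for every i ≥ 0.

yes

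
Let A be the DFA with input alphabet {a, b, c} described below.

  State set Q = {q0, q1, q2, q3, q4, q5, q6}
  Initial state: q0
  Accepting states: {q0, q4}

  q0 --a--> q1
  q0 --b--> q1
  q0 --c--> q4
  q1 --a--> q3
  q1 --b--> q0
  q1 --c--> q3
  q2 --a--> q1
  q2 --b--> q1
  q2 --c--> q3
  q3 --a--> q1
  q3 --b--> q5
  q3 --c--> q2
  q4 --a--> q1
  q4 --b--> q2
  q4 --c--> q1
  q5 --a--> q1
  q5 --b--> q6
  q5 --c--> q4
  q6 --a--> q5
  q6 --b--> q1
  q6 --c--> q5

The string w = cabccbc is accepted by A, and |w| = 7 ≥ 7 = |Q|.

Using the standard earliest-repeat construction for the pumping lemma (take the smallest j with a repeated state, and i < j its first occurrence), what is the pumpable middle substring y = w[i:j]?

cab

Run of A on w = c a b c c b c:
  step 0: q0  (start)
  step 1: q4  (read c: q0→q4)
  step 2: q1  (read a: q4→q1)
  step 3: q0  (read b: q1→q0)   ← first repeat (q0 seen earlier)
  step 4: q4  (read c: q0→q4)
  step 5: q1  (read c: q4→q1)
  step 6: q0  (read b: q1→q0)
  step 7: q4  (read c: q0→q4)

So i = 0, j = 3, giving x = w[0:0] = ε, y = w[0:3] = cab, z = w[3:7] = ccbc.
Check: |xy| = 3 ≤ 7 and |y| = 3 ≥ 1. Reading y takes A from q0 back to q0, so every xyⁱz is accepted.
Pumping length from the standard proof: p = 7 (the number of states). The repeated state found above gives |xy| = j ≤ 7 and |y| = j − i ≥ 1.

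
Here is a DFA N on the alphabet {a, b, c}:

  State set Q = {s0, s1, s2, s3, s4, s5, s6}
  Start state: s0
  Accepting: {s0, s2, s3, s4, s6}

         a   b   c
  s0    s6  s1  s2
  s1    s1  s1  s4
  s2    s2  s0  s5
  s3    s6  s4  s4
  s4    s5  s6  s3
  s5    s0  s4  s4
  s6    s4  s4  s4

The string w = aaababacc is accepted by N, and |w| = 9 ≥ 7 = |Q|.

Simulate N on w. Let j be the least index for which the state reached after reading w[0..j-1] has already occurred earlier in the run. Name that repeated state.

Run of N on w = a a a b a b a c c:
  step 0: s0  (start)
  step 1: s6  (read a: s0→s6)
  step 2: s4  (read a: s6→s4)
  step 3: s5  (read a: s4→s5)
  step 4: s4  (read b: s5→s4)   ← first repeat (s4 seen earlier)
  step 5: s5  (read a: s4→s5)
  step 6: s4  (read b: s5→s4)
  step 7: s5  (read a: s4→s5)
  step 8: s4  (read c: s5→s4)
  step 9: s3  (read c: s4→s3)

The earliest repeat is at step j = 4: N is in s4, which it already visited at step i = 2.
The DFA has 7 states, so the proof of the pumping lemma guarantees a repeated state among the first 7+1 visited; the segment between the two visits is the pumpable y.

s4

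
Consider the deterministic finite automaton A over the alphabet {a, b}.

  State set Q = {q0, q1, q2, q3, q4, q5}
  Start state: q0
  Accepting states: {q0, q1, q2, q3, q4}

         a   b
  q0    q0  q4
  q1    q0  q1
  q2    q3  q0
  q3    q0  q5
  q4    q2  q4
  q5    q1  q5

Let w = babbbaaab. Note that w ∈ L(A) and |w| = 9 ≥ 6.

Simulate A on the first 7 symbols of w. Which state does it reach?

q3

Run of A on the first 7 characters of w = b a b b b a a:
  step 0: q0  (start)
  step 1: q4  (read b: q0→q4)
  step 2: q2  (read a: q4→q2)
  step 3: q0  (read b: q2→q0)
  step 4: q4  (read b: q0→q4)
  step 5: q4  (read b: q4→q4)
  step 6: q2  (read a: q4→q2)
  step 7: q3  (read a: q2→q3)

After reading 7 characters, A is in state q3.
(This kind of state-tracing is the core of the pumping-lemma construction: with 6 states, pigeonhole forces a repeat within the first 6 steps.)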